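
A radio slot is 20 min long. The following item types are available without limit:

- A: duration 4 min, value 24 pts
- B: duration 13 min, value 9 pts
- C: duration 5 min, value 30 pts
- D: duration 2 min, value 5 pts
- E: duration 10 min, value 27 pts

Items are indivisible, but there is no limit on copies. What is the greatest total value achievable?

Best value-per-unit is A at 24/4, and filling with it alone uses duration 5×4=20. No mix of the others beats 5×24 = 120.

120 pts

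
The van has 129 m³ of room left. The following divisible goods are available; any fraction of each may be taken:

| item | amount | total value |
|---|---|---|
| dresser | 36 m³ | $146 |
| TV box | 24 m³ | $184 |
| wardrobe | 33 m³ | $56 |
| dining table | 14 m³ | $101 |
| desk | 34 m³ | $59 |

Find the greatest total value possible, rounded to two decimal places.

525.64

Take in order of value per unit:
- TV box (184/24 per unit): all 24 → value 184, running total 184.00
- dining table (101/14 per unit): all 14 → value 101, running total 285.00
- dresser (146/36 per unit): all 36 → value 146, running total 431.00
- desk (59/34 per unit): all 34 → value 59, running total 490.00
- wardrobe (56/33 per unit): 21 of 33 → value 21×56/33 = 35.6364, running total 525.64
Total 525.64.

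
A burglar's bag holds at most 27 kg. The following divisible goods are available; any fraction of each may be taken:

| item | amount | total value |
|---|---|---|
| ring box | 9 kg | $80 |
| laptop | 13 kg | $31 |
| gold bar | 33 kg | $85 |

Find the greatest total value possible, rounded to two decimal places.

126.36

Take in order of value per unit:
- ring box (80/9 per unit): all 9 → value 80, running total 80.00
- gold bar (85/33 per unit): 18 of 33 → value 18×85/33 = 46.3636, running total 126.36
Total 126.36.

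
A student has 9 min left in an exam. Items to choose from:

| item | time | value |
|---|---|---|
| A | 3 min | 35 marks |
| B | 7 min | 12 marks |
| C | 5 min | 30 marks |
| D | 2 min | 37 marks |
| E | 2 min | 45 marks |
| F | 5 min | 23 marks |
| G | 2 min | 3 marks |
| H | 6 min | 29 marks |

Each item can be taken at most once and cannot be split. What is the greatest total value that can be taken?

120 marks

Check high-value combinations within 9 min:
- A+D+E+G: time 3+2+2+2=9, value 35+37+45+3=120
- A+D+E: time 3+2+2=7, value 35+37+45=117
- C+D+E: time 5+2+2=9, value 30+37+45=112
- D+E+F: time 2+2+5=9, value 37+45+23=105
Best: 120 marks.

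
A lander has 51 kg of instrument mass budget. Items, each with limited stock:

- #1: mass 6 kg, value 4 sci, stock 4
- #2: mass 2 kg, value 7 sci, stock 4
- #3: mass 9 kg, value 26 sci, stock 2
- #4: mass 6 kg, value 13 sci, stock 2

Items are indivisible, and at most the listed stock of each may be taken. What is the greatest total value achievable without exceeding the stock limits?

114 sci

Top feasible selections:
- 2×#1 + 4×#2 + 2×#3 + 2×#4: mass 50, value 114
- 1×#1 + 4×#2 + 2×#3 + 2×#4: mass 44, value 110
- 2×#1 + 3×#2 + 2×#3 + 2×#4: mass 48, value 107
Best: 114 sci.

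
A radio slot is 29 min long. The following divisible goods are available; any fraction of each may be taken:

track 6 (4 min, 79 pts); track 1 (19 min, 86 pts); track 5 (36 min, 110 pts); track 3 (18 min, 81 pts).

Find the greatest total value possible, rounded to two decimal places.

Take in order of value per unit:
- track 6 (79/4 per unit): all 4 → value 79, running total 79.00
- track 1 (86/19 per unit): all 19 → value 86, running total 165.00
- track 3 (81/18 per unit): 6 of 18 → value 6×81/18 = 27.0000, running total 192.00
Total 192.00.

192.00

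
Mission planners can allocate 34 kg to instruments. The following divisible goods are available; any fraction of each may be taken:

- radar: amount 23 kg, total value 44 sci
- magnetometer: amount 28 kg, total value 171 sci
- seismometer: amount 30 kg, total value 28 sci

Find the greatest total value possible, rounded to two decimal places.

182.48

Take in order of value per unit:
- magnetometer (171/28 per unit): all 28 → value 171, running total 171.00
- radar (44/23 per unit): 6 of 23 → value 6×44/23 = 11.4783, running total 182.48
Total 182.48.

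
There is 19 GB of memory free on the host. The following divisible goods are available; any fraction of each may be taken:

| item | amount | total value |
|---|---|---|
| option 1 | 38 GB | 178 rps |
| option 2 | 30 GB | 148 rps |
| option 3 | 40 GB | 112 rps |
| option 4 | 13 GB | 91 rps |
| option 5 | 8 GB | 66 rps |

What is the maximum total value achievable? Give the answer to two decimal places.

Take in order of value per unit:
- option 5 (66/8 per unit): all 8 → value 66, running total 66.00
- option 4 (91/13 per unit): 11 of 13 → value 11×91/13 = 77.0000, running total 143.00
Total 143.00.

143.00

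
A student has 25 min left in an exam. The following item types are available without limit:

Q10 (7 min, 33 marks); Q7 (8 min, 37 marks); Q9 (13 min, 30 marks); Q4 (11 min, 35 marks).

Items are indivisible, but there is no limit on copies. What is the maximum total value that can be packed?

Best value-per-unit is Q10 at 33/7; filling with it alone gives 3×33 = 99.
Optimal mix: 3×Q7 → time 24, value 111.

111 marks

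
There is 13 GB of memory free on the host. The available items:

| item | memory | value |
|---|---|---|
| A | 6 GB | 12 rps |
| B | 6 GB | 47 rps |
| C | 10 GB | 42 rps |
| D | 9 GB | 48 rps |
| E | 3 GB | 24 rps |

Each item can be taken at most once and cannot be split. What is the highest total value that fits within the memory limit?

72 rps

Check high-value combinations within 13 GB:
- D+E: memory 9+3=12, value 48+24=72
- B+E: memory 6+3=9, value 47+24=71
- C+E: memory 10+3=13, value 42+24=66
- A+B: memory 6+6=12, value 12+47=59
Best: 72 rps.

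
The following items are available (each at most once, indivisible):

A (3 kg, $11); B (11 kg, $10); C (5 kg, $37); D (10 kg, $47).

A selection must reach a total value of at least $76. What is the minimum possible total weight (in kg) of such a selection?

Subsets with value ≥ 76, sorted by total weight:
- C+D: weight 15, value 84
- A+C+D: weight 18, value 95
- B+C+D: weight 26, value 94
Minimum weight: 15 kg.

15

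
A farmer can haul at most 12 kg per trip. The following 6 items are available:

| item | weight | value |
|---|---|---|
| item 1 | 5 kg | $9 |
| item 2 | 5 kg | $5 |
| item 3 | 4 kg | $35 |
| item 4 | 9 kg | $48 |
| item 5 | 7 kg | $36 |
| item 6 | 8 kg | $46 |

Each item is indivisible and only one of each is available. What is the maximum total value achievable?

Check high-value combinations within 12 kg:
- item 3+item 6: weight 4+8=12, value 35+46=81
- item 3+item 5: weight 4+7=11, value 35+36=71
- item 4: weight 9, value 48
- item 6: weight 8, value 46
- item 1+item 5: weight 5+7=12, value 9+36=45
Best: $81.

$81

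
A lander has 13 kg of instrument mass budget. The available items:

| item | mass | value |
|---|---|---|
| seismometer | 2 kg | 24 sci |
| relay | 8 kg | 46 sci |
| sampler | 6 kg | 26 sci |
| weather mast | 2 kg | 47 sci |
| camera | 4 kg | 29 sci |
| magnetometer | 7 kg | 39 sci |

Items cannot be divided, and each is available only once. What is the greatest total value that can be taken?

117 sci

Check high-value combinations within 13 kg:
- seismometer+relay+weather mast: mass 2+8+2=12, value 24+46+47=117
- weather mast+camera+magnetometer: mass 2+4+7=13, value 47+29+39=115
- seismometer+weather mast+magnetometer: mass 2+2+7=11, value 24+47+39=110
- sampler+weather mast+camera: mass 6+2+4=12, value 26+47+29=102
- seismometer+weather mast+camera: mass 2+2+4=8, value 24+47+29=100
Best: 117 sci.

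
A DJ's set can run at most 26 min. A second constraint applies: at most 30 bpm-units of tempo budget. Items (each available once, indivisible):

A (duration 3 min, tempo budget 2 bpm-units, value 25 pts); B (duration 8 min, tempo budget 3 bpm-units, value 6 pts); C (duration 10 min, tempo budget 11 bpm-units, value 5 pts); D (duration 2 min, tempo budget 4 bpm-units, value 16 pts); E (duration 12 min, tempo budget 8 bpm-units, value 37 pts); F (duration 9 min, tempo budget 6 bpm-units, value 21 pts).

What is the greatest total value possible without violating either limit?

99 pts

Feasible sets respecting both limits:
- A+D+E+F: duration 26, tempo budget 20, value 99
- A+B+D+E: duration 25, tempo budget 17, value 84
- A+E+F: duration 24, tempo budget 16, value 83
- A+D+E: duration 17, tempo budget 14, value 78
Best: 99 pts.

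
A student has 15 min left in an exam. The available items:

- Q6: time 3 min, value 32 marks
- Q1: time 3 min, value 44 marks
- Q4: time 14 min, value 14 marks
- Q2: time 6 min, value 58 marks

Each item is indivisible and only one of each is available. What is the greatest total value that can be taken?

Check high-value combinations within 15 min:
- Q6+Q1+Q2: time 3+3+6=12, value 32+44+58=134
- Q1+Q2: time 3+6=9, value 44+58=102
- Q6+Q2: time 3+6=9, value 32+58=90
Best: 134 marks.

134 marks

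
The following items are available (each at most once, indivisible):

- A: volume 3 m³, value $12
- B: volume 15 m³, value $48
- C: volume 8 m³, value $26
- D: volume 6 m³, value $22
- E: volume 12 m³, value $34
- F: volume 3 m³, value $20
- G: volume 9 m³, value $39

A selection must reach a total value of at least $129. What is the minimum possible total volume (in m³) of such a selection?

33

Subsets with value ≥ 129, sorted by total volume:
- B+D+F+G: volume 33, value 129
- B+C+F+G: volume 35, value 133
Minimum volume: 33 m³.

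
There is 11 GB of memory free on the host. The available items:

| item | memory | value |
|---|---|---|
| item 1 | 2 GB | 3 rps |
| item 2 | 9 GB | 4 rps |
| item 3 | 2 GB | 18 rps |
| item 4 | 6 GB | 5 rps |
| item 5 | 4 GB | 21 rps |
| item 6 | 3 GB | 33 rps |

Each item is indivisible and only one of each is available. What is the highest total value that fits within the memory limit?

Check high-value combinations within 11 GB:
- item 1+item 3+item 5+item 6: memory 2+2+4+3=11, value 3+18+21+33=75
- item 3+item 5+item 6: memory 2+4+3=9, value 18+21+33=72
- item 1+item 5+item 6: memory 2+4+3=9, value 3+21+33=57
- item 3+item 4+item 6: memory 2+6+3=11, value 18+5+33=56
- item 1+item 3+item 6: memory 2+2+3=7, value 3+18+33=54
Best: 75 rps.

75 rps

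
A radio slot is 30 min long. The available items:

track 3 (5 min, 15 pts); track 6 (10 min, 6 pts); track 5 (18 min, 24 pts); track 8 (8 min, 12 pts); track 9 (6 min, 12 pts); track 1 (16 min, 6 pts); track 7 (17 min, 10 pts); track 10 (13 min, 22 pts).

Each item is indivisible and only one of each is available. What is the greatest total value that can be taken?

51 pts

This is a 0/1 knapsack; check combinations near the capacity.
- track 3+track 5+track 9: duration 5+18+6=29, value 15+24+12=51
- track 3+track 9+track 10: duration 5+6+13=24, value 15+12+22=49
- track 3+track 8+track 10: duration 5+8+13=26, value 15+12+22=49
Best: 51 pts.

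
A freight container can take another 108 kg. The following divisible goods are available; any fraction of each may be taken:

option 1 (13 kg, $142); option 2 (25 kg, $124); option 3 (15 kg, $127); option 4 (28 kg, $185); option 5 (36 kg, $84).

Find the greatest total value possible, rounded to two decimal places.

Take in order of value per unit:
- option 1 (142/13 per unit): all 13 → value 142, running total 142.00
- option 3 (127/15 per unit): all 15 → value 127, running total 269.00
- option 4 (185/28 per unit): all 28 → value 185, running total 454.00
- option 2 (124/25 per unit): all 25 → value 124, running total 578.00
- option 5 (84/36 per unit): 27 of 36 → value 27×84/36 = 63.0000, running total 641.00
Total 641.00.

641.00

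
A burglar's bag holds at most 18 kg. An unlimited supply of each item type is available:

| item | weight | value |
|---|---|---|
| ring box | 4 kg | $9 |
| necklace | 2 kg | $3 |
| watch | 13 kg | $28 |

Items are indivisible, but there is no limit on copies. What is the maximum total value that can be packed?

$39

Best value-per-unit is ring box at 9/4; filling with it alone gives 4×9 = 36.
Optimal mix: 4×ring box + 1×necklace → weight 18, value 39.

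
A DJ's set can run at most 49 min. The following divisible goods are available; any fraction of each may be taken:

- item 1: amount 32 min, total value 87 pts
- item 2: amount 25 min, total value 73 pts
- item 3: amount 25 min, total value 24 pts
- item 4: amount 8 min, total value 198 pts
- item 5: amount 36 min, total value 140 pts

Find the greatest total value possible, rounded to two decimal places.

352.60

Take in order of value per unit:
- item 4 (198/8 per unit): all 8 → value 198, running total 198.00
- item 5 (140/36 per unit): all 36 → value 140, running total 338.00
- item 2 (73/25 per unit): 5 of 25 → value 5×73/25 = 14.6000, running total 352.60
Total 352.60.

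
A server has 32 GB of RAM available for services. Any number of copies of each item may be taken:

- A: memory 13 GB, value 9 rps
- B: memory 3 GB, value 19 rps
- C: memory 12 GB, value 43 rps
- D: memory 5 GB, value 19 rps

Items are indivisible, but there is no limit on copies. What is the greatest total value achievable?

Best value-per-unit is B at 19/3, and filling with it alone uses memory 10×3=30. No mix of the others beats 10×19 = 190.

190 rps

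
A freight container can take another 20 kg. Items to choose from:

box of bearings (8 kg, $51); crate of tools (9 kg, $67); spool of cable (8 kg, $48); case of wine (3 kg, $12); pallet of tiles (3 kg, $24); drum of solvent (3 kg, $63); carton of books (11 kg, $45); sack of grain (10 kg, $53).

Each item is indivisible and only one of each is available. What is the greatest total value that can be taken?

$181

Check high-value combinations within 20 kg:
- box of bearings+crate of tools+drum of solvent: weight 8+9+3=20, value 51+67+63=181
- crate of tools+spool of cable+drum of solvent: weight 9+8+3=20, value 67+48+63=178
- crate of tools+case of wine+pallet of tiles+drum of solvent: weight 9+3+3+3=18, value 67+12+24+63=166
Best: $181.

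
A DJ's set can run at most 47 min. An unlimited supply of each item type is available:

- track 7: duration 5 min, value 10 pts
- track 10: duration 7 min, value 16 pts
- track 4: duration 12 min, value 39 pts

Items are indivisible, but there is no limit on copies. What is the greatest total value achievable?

137 pts

Best value-per-unit is track 4 at 39/12; filling with it alone gives 3×39 = 117.
Optimal mix: 2×track 7 + 3×track 4 → duration 46, value 137.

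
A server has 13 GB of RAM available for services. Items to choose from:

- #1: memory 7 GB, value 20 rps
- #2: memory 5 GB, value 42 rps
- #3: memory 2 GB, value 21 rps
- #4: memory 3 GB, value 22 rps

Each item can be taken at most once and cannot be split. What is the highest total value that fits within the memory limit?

Check high-value combinations within 13 GB:
- #2+#3+#4: memory 5+2+3=10, value 42+21+22=85
- #2+#4: memory 5+3=8, value 42+22=64
- #2+#3: memory 5+2=7, value 42+21=63
- #1+#3+#4: memory 7+2+3=12, value 20+21+22=63
Best: 85 rps.

85 rps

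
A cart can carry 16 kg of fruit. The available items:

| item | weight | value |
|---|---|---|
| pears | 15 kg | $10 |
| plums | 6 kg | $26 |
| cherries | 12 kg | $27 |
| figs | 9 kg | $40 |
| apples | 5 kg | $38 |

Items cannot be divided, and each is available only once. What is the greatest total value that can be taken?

This is a 0/1 knapsack; check combinations near the capacity.
- figs+apples: weight 9+5=14, value 40+38=78
- plums+figs: weight 6+9=15, value 26+40=66
- plums+apples: weight 6+5=11, value 26+38=64
- figs: weight 9, value 40
- apples: weight 5, value 38
Best: $78.

$78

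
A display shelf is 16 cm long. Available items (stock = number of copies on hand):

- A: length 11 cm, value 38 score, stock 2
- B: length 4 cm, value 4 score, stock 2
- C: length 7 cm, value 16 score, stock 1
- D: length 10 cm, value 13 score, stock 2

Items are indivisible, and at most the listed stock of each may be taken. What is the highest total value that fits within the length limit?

Top feasible selections:
- 1×A + 1×B: length 15, value 42
- 1×A: length 11, value 38
Best: 42 score.

42 score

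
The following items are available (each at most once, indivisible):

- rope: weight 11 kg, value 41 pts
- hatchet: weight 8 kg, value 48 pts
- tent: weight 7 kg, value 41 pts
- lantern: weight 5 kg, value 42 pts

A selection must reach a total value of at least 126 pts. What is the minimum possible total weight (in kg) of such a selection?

20

Subsets with value ≥ 126, sorted by total weight:
- hatchet+tent+lantern: weight 20, value 131
- rope+hatchet+lantern: weight 24, value 131
- rope+hatchet+tent: weight 26, value 130
Minimum weight: 20 kg.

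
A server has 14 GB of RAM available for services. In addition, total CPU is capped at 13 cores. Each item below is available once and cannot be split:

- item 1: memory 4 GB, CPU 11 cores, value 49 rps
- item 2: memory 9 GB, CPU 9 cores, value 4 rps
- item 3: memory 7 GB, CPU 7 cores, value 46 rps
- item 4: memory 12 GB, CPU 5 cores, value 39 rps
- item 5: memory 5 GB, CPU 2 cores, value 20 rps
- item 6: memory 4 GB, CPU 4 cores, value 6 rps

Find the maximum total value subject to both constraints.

69 rps

Feasible sets respecting both limits:
- item 1+item 5: memory 9, CPU 13, value 69
- item 3+item 5: memory 12, CPU 9, value 66
- item 3+item 6: memory 11, CPU 11, value 52
Best: 69 rps.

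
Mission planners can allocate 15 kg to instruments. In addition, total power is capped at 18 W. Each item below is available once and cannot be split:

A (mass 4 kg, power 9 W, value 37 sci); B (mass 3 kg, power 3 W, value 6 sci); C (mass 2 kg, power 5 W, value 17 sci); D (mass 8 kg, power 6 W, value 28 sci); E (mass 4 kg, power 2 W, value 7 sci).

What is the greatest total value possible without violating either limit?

Feasible sets respecting both limits:
- A+B+D: mass 15, power 18, value 71
- A+D: mass 12, power 15, value 65
- A+C+E: mass 10, power 16, value 61
Best: 71 sci.

71 sci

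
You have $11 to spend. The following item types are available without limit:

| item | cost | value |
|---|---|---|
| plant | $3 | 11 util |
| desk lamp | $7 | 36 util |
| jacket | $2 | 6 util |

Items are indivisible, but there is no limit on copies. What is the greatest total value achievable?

48 util

Best value-per-unit is desk lamp at 36/7; filling with it alone gives 1×36 = 36.
Optimal mix: 1×desk lamp + 2×jacket → cost 11, value 48.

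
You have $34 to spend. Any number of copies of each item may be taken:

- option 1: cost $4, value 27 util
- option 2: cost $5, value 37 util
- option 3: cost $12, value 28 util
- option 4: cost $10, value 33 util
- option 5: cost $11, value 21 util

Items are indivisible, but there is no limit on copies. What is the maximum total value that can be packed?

249 util

Best value-per-unit is option 2 at 37/5; filling with it alone gives 6×37 = 222.
Optimal mix: 1×option 1 + 6×option 2 → cost 34, value 249.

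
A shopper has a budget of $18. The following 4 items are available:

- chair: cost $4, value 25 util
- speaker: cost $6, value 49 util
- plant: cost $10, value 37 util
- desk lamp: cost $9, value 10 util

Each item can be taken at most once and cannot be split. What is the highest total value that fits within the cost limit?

Check high-value combinations within $18:
- speaker+plant: cost 6+10=16, value 49+37=86
- chair+speaker: cost 4+6=10, value 25+49=74
- chair+plant: cost 4+10=14, value 25+37=62
- speaker+desk lamp: cost 6+9=15, value 49+10=59
- speaker: cost 6, value 49
Best: 86 util.

86 util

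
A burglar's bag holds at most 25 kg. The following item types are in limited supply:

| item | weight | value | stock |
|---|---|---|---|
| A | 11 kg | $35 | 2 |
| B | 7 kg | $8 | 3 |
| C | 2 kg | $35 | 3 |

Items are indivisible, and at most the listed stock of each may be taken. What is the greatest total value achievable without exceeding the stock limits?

$148

Top feasible selections:
- 1×A + 1×B + 3×C: weight 24, value 148
- 1×A + 3×C: weight 17, value 140
Best: $148.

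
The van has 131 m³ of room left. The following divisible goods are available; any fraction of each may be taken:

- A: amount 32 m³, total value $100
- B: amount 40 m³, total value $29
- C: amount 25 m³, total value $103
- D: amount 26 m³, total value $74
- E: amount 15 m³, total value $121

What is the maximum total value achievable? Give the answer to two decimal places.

421.93

Take in order of value per unit:
- E (121/15 per unit): all 15 → value 121, running total 121.00
- C (103/25 per unit): all 25 → value 103, running total 224.00
- A (100/32 per unit): all 32 → value 100, running total 324.00
- D (74/26 per unit): all 26 → value 74, running total 398.00
- B (29/40 per unit): 33 of 40 → value 33×29/40 = 23.9250, running total 421.93
Total 421.93.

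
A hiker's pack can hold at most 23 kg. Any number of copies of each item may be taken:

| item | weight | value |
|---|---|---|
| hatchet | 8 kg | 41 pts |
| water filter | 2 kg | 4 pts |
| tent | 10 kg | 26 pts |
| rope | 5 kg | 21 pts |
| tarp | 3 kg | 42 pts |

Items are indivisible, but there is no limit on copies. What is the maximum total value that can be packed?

298 pts

Best value-per-unit is tarp at 42/3; filling with it alone gives 7×42 = 294.
Optimal mix: 1×water filter + 7×tarp → weight 23, value 298.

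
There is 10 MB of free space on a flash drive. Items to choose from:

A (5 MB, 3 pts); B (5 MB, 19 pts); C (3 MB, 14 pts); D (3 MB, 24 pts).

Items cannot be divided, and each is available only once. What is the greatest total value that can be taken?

Check high-value combinations within 10 MB:
- B+D: size 5+3=8, value 19+24=43
- C+D: size 3+3=6, value 14+24=38
- B+C: size 5+3=8, value 19+14=33
- A+D: size 5+3=8, value 3+24=27
Best: 43 pts.

43 pts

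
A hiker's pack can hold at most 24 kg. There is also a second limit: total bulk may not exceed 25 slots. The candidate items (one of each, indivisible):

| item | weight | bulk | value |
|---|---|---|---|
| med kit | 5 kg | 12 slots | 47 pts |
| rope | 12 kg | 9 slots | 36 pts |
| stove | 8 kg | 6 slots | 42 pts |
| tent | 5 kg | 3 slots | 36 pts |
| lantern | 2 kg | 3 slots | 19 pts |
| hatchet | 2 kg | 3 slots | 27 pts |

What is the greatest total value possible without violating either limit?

152 pts

Feasible sets respecting both limits:
- med kit+stove+tent+hatchet: weight 20, bulk 24, value 152
- med kit+stove+tent+lantern: weight 20, bulk 24, value 144
- med kit+stove+lantern+hatchet: weight 17, bulk 24, value 135
- med kit+tent+lantern+hatchet: weight 14, bulk 21, value 129
Best: 152 pts.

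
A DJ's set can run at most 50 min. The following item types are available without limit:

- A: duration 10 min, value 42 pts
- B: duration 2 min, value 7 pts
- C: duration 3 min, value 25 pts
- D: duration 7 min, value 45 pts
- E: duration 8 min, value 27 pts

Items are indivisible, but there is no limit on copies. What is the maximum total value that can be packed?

Best value-per-unit is C at 25/3; filling with it alone gives 16×25 = 400.
Optimal mix: 1×B + 16×C → duration 50, value 407.

407 pts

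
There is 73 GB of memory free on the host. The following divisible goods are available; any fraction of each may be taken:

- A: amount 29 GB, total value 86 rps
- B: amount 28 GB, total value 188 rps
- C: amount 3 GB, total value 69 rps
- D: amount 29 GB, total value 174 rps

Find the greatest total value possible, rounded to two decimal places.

Take in order of value per unit:
- C (69/3 per unit): all 3 → value 69, running total 69.00
- B (188/28 per unit): all 28 → value 188, running total 257.00
- D (174/29 per unit): all 29 → value 174, running total 431.00
- A (86/29 per unit): 13 of 29 → value 13×86/29 = 38.5517, running total 469.55
Total 469.55.

469.55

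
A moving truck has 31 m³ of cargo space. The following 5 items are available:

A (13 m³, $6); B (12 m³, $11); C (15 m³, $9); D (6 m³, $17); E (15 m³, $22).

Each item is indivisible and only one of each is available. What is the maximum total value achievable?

This is a 0/1 knapsack; check combinations near the capacity.
- D+E: volume 6+15=21, value 17+22=39
- A+B+D: volume 13+12+6=31, value 6+11+17=34
- B+E: volume 12+15=27, value 11+22=33
Best: $39.

$39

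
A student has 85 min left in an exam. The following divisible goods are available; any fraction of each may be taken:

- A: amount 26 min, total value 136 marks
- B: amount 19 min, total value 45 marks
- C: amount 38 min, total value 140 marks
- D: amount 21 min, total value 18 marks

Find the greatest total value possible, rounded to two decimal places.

322.71

Take in order of value per unit:
- A (136/26 per unit): all 26 → value 136, running total 136.00
- C (140/38 per unit): all 38 → value 140, running total 276.00
- B (45/19 per unit): all 19 → value 45, running total 321.00
- D (18/21 per unit): 2 of 21 → value 2×18/21 = 1.7143, running total 322.71
Total 322.71.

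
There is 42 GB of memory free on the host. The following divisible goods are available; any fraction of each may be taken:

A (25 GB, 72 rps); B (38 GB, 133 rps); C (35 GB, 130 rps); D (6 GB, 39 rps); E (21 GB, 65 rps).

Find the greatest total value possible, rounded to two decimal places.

172.50

Take in order of value per unit:
- D (39/6 per unit): all 6 → value 39, running total 39.00
- C (130/35 per unit): all 35 → value 130, running total 169.00
- B (133/38 per unit): 1 of 38 → value 1×133/38 = 3.5000, running total 172.50
Total 172.50.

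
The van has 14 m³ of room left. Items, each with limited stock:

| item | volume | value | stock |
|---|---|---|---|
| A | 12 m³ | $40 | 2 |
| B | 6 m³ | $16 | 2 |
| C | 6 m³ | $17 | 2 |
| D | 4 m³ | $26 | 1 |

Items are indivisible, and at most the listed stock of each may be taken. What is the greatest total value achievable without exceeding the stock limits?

Top feasible selections:
- 1×C + 1×D: volume 10, value 43
- 1×B + 1×D: volume 10, value 42
- 1×A: volume 12, value 40
- 2×C: volume 12, value 34
Best: $43.

$43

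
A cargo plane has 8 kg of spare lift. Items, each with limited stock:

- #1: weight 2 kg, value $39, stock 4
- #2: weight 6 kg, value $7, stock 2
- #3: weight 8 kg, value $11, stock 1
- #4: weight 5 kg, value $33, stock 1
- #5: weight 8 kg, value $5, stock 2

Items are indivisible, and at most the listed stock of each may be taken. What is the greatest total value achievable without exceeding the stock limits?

$156

Top feasible selections:
- 4×#1: weight 8, value 156
- 3×#1: weight 6, value 117
- 2×#1: weight 4, value 78
- 1×#1 + 1×#4: weight 7, value 72
Best: $156.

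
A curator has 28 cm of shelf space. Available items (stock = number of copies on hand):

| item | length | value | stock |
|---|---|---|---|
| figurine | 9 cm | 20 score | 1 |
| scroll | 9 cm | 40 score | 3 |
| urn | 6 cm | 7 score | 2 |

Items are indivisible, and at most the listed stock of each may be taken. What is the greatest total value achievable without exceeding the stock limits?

Best selections within length 28 and stock limits:
- 3×scroll: length 27, value 120
- 1×figurine + 2×scroll: length 27, value 100
Best: 120 score.

120 score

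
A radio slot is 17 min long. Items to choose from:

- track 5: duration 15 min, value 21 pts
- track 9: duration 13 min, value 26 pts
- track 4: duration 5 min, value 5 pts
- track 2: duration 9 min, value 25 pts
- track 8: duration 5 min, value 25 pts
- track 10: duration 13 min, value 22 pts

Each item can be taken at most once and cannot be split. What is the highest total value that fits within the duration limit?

50 pts

Check high-value combinations within 17 min:
- track 2+track 8: duration 9+5=14, value 25+25=50
- track 4+track 8: duration 5+5=10, value 5+25=30
- track 4+track 2: duration 5+9=14, value 5+25=30
Best: 50 pts.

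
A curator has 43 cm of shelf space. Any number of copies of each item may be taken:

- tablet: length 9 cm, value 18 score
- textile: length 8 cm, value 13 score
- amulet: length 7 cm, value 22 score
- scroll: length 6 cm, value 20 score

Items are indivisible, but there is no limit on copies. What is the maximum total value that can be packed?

142 score

Best value-per-unit is scroll at 20/6; filling with it alone gives 7×20 = 140.
Optimal mix: 1×amulet + 6×scroll → length 43, value 142.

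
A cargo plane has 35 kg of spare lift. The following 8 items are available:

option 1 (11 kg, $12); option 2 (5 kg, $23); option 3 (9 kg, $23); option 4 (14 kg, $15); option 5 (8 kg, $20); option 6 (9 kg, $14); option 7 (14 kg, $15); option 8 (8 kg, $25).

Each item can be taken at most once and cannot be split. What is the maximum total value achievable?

This is a 0/1 knapsack; check combinations near the capacity.
- option 2+option 3+option 5+option 8: weight 5+9+8+8=30, value 23+23+20+25=91
- option 2+option 3+option 6+option 8: weight 5+9+9+8=31, value 23+23+14+25=85
- option 1+option 2+option 3+option 8: weight 11+5+9+8=33, value 12+23+23+25=83
- option 2+option 4+option 5+option 8: weight 5+14+8+8=35, value 23+15+20+25=83
Best: $91.

$91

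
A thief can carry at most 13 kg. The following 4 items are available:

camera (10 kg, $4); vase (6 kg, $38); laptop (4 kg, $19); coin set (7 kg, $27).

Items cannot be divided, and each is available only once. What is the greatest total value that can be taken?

$65

This is a 0/1 knapsack; check combinations near the capacity.
- vase+coin set: weight 6+7=13, value 38+27=65
- vase+laptop: weight 6+4=10, value 38+19=57
- laptop+coin set: weight 4+7=11, value 19+27=46
- vase: weight 6, value 38
Best: $65.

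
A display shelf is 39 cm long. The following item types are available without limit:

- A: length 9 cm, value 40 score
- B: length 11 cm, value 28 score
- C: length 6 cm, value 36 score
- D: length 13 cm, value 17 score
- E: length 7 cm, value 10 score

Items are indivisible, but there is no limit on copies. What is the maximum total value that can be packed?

Best value-per-unit is C at 36/6; filling with it alone gives 6×36 = 216.
Optimal mix: 1×A + 5×C → length 39, value 220.

220 score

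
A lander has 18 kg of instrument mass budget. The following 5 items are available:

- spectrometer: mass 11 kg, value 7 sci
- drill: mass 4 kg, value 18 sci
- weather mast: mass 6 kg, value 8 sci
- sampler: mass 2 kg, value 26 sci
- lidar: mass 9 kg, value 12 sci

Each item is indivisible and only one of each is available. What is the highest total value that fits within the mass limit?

This is a 0/1 knapsack; check combinations near the capacity.
- drill+sampler+lidar: mass 4+2+9=15, value 18+26+12=56
- drill+weather mast+sampler: mass 4+6+2=12, value 18+8+26=52
- spectrometer+drill+sampler: mass 11+4+2=17, value 7+18+26=51
- weather mast+sampler+lidar: mass 6+2+9=17, value 8+26+12=46
Best: 56 sci.

56 sci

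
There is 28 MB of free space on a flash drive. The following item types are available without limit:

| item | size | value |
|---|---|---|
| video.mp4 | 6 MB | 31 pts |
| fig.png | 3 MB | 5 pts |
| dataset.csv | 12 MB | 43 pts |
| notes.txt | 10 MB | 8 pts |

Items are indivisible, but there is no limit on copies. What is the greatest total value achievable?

129 pts

Best value-per-unit is video.mp4 at 31/6; filling with it alone gives 4×31 = 124.
Optimal mix: 4×video.mp4 + 1×fig.png → size 27, value 129.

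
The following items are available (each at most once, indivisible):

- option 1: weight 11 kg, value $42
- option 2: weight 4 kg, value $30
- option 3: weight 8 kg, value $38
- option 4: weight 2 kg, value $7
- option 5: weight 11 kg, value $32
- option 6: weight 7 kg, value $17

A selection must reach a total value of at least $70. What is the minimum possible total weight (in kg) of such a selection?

Subsets with value ≥ 70, sorted by total weight:
- option 2+option 3+option 4: weight 14, value 75
- option 1+option 2: weight 15, value 72
Minimum weight: 14 kg.

14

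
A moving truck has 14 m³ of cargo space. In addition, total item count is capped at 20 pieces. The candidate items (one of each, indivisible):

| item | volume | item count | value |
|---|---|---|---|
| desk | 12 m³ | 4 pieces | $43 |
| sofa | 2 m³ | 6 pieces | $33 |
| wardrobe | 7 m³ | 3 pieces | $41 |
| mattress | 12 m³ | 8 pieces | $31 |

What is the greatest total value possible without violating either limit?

$76

Feasible sets respecting both limits:
- desk+sofa: volume 14, item count 10, value 76
- sofa+wardrobe: volume 9, item count 9, value 74
- sofa+mattress: volume 14, item count 14, value 64
Best: $76.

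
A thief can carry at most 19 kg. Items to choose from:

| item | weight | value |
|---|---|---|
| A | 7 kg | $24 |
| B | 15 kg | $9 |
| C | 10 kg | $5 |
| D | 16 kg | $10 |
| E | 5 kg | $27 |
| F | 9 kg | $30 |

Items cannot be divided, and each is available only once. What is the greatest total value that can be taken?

Check high-value combinations within 19 kg:
- E+F: weight 5+9=14, value 27+30=57
- A+F: weight 7+9=16, value 24+30=54
- A+E: weight 7+5=12, value 24+27=51
- C+F: weight 10+9=19, value 5+30=35
Best: $57.

$57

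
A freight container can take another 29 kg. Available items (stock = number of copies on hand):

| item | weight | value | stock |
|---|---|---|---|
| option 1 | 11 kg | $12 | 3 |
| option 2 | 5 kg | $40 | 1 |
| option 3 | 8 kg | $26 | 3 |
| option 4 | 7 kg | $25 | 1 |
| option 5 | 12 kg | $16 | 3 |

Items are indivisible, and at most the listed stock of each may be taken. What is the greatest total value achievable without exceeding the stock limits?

$118

Best selections within weight 29 and stock limits:
- 1×option 2 + 3×option 3: weight 29, value 118
- 1×option 2 + 2×option 3 + 1×option 4: weight 28, value 117
- 1×option 2 + 2×option 3: weight 21, value 92
- 1×option 2 + 1×option 3 + 1×option 4: weight 20, value 91
Best: $118.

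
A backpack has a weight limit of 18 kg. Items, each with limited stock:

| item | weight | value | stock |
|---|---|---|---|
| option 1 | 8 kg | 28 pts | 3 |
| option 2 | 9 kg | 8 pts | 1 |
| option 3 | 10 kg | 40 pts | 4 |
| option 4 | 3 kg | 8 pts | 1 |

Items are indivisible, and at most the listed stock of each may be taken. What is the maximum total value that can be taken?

Top feasible selections:
- 1×option 1 + 1×option 3: weight 18, value 68
- 2×option 1: weight 16, value 56
- 1×option 3 + 1×option 4: weight 13, value 48
- 1×option 3: weight 10, value 40
Best: 68 pts.

68 pts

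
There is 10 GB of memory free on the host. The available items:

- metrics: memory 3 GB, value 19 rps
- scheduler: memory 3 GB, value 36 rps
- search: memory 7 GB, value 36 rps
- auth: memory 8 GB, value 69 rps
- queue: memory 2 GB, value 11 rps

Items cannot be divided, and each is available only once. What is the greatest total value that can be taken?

80 rps

This is a 0/1 knapsack; check combinations near the capacity.
- auth+queue: memory 8+2=10, value 69+11=80
- scheduler+search: memory 3+7=10, value 36+36=72
- auth: memory 8, value 69
- metrics+scheduler+queue: memory 3+3+2=8, value 19+36+11=66
- metrics+scheduler: memory 3+3=6, value 19+36=55
Best: 80 rps.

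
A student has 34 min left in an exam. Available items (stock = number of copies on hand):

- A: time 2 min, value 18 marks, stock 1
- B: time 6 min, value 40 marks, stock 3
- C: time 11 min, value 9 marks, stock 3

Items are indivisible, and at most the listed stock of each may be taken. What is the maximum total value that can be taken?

Top feasible selections:
- 1×A + 3×B + 1×C: time 31, value 147
- 1×A + 3×B: time 20, value 138
- 3×B + 1×C: time 29, value 129
- 3×B: time 18, value 120
Best: 147 marks.

147 marks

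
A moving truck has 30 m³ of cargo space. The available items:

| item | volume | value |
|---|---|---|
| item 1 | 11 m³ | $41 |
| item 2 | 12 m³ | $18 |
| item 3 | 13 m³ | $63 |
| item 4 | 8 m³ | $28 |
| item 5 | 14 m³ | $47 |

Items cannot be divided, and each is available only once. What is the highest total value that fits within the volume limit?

This is a 0/1 knapsack; check combinations near the capacity.
- item 3+item 5: volume 13+14=27, value 63+47=110
- item 1+item 3: volume 11+13=24, value 41+63=104
- item 3+item 4: volume 13+8=21, value 63+28=91
- item 1+item 5: volume 11+14=25, value 41+47=88
- item 2+item 3: volume 12+13=25, value 18+63=81
Best: $110.

$110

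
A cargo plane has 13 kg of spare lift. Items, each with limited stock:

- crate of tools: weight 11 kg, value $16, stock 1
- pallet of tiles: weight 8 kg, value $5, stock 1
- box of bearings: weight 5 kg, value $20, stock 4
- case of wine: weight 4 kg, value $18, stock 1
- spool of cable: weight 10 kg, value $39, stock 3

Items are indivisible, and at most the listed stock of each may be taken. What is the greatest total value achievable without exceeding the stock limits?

Best selections within weight 13 and stock limits:
- 2×box of bearings: weight 10, value 40
- 1×spool of cable: weight 10, value 39
Best: $40.

$40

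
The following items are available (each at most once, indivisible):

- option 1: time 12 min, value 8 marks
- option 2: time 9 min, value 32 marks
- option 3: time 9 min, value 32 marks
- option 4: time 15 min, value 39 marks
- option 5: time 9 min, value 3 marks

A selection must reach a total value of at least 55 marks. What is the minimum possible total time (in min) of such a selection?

18

Subsets with value ≥ 55, sorted by total time:
- option 2+option 3: time 18, value 64
- option 2+option 4: time 24, value 71
Minimum time: 18 min.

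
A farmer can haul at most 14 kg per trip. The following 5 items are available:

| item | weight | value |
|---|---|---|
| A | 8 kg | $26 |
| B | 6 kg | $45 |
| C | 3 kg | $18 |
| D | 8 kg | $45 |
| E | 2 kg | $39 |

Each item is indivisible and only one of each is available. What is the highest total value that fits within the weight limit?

$102

Check high-value combinations within 14 kg:
- B+C+E: weight 6+3+2=11, value 45+18+39=102
- C+D+E: weight 3+8+2=13, value 18+45+39=102
- B+D: weight 6+8=14, value 45+45=90
- B+E: weight 6+2=8, value 45+39=84
- D+E: weight 8+2=10, value 45+39=84
Best: $102.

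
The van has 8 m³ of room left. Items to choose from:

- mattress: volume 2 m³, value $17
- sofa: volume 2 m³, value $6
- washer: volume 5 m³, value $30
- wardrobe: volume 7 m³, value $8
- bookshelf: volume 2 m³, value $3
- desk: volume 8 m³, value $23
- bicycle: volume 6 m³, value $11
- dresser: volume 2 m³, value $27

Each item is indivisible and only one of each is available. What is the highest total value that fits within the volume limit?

$57

Check high-value combinations within 8 m³:
- washer+dresser: volume 5+2=7, value 30+27=57
- mattress+sofa+bookshelf+dresser: volume 2+2+2+2=8, value 17+6+3+27=53
- mattress+sofa+dresser: volume 2+2+2=6, value 17+6+27=50
- mattress+bookshelf+dresser: volume 2+2+2=6, value 17+3+27=47
- mattress+washer: volume 2+5=7, value 17+30=47
Best: $57.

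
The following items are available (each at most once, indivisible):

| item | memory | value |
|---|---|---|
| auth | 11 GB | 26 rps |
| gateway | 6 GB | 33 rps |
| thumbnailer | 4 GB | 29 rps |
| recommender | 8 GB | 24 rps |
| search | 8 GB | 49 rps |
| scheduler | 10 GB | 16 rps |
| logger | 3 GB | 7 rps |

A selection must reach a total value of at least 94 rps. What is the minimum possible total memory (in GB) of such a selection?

Subsets with value ≥ 94, sorted by total memory:
- gateway+thumbnailer+search: memory 18, value 111
- thumbnailer+recommender+search: memory 20, value 102
Minimum memory: 18 GB.

18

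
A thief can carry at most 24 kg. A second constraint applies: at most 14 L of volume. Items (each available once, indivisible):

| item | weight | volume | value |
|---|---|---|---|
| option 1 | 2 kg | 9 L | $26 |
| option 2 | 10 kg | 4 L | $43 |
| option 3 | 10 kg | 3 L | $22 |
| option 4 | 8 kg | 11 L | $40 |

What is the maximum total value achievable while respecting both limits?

Feasible sets respecting both limits:
- option 1+option 2: weight 12, volume 13, value 69
- option 2+option 3: weight 20, volume 7, value 65
- option 3+option 4: weight 18, volume 14, value 62
- option 1+option 3: weight 12, volume 12, value 48
Best: $69.

$69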